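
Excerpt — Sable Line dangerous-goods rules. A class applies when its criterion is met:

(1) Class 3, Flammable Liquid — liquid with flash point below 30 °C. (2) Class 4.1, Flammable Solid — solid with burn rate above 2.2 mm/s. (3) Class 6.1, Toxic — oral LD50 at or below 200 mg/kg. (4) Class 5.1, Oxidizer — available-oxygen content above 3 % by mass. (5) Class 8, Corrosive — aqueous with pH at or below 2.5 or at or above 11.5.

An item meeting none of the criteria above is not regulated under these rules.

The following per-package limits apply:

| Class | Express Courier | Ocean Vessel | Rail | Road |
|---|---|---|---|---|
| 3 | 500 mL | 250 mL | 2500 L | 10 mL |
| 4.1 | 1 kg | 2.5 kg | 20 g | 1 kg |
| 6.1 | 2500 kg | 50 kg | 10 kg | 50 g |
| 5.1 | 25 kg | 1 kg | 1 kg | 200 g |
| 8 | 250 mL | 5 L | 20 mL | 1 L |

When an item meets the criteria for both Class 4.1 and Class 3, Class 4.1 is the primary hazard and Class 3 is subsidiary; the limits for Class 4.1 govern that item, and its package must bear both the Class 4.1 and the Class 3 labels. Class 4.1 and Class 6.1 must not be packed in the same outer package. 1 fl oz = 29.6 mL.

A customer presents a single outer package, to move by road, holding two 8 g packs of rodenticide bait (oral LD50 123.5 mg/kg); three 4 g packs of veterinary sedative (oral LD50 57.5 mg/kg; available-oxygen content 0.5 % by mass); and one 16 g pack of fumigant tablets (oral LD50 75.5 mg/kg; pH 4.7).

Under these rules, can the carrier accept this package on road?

Yes

Rodenticide bait: oral LD50 123.5 mg/kg ≤ 200 mg/kg → Class 6.1 (Toxic).
Oral LD50 57.5 mg/kg meets the Class 6.1 criterion (Toxic), so the veterinary sedative is Class 6.1.
With oral LD50 75.5 mg/kg (≤ 200 mg/kg), the fumigant tablets fall in Class 6.1.
Class 6.1 net quantity: (two 8 g packs = 16 g) + (three 4 g packs = 12 g) + 16 g = 44 g.
That is within the Class 6.1 road limit of 50 g.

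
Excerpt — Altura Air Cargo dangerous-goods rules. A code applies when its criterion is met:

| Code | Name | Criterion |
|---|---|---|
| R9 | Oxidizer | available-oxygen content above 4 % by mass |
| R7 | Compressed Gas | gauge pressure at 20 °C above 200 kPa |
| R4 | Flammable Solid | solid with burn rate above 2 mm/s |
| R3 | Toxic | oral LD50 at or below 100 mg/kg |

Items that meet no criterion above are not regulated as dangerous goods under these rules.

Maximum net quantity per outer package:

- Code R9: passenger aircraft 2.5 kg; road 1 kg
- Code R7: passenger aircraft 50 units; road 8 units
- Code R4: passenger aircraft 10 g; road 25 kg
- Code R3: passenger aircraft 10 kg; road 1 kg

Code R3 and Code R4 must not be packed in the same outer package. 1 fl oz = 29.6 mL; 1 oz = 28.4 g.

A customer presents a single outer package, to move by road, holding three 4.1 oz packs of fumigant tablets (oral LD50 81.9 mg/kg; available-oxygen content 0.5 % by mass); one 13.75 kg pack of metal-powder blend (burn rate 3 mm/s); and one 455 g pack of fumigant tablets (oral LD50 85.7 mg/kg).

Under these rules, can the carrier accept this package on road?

No

With oral LD50 81.9 mg/kg (≤ 100 mg/kg), the fumigant tablets fall in Code R3.
With burn rate 3 mm/s (> 2 mm/s), the metal-powder blend falls in Code R4.
The fumigant tablets have oral LD50 85.7 mg/kg, which is ≤ 100 mg/kg, so they are Code R3 (Toxic).
Total Code R3: (three 4.1 oz packs = 349.32 g) + 455 g = 804.32 g.
That is within the Code R3 road limit of 1 kg.
Code R4 quantity: 13.75 kg.
13.75 kg is within the road limit of 25 kg for Code R4.
Code R3 and Code R4 may not share an outer package.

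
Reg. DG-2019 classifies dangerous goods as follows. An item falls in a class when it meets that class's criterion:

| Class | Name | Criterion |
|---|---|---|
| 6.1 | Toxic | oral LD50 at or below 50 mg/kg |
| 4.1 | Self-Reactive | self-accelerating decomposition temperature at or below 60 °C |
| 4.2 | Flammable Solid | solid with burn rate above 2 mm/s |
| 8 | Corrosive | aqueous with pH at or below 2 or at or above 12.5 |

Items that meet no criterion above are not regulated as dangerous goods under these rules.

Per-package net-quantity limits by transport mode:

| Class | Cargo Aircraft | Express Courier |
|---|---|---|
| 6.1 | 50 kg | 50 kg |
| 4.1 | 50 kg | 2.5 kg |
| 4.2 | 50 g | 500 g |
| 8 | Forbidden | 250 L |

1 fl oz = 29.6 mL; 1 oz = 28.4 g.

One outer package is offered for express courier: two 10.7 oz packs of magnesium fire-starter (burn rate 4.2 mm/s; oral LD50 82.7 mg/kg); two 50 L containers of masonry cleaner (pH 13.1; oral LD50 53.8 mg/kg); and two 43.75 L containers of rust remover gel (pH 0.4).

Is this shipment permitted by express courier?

No

The magnesium fire-starter has burn rate 4.2 mm/s, which is > 2 mm/s, so it is Class 4.2 (Flammable Solid).
The masonry cleaner has pH 13.1, which is ≥ 12.5, so it is Class 8 (Corrosive).
Rust remover gel: pH 0.4 ≤ 2 → Class 8 (Corrosive).
Total Class 8: (two 50 L containers = 100 L) + (two 43.75 L containers = 87.5 L) = 187.5 L.
187.5 L ≤ 250 L (express courier limit, Class 8) — within limit.
Class 4.2 quantity: two 10.7 oz packs = 607.76 g.
607.76 g > 500 g (express courier limit, Class 4.2) — over the limit.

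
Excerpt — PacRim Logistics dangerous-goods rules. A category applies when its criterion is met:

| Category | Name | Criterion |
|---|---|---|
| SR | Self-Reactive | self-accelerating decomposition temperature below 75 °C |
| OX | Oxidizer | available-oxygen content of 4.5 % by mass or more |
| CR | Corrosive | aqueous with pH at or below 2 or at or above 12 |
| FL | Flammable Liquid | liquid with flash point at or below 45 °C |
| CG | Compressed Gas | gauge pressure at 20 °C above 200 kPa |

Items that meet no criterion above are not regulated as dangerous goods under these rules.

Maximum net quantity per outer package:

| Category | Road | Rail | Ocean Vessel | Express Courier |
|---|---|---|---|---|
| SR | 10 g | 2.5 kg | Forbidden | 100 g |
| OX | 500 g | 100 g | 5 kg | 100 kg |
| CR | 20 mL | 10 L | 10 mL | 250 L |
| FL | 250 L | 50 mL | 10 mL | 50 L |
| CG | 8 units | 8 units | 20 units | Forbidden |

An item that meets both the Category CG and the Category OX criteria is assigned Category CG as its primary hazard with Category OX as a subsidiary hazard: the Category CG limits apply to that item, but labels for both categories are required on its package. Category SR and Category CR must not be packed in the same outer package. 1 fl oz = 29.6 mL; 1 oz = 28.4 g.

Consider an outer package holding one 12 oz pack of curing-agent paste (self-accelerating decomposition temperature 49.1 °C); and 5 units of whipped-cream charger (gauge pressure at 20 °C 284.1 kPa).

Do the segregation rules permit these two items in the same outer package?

The curing-agent paste has self-accelerating decomposition temperature 49.1 °C, which is < 75 °C, so it is Category SR (Self-Reactive).
The whipped-cream charger has gauge pressure at 20 °C 284.1 kPa, which is > 200 kPa, so it is Category CG (Compressed Gas).
No segregation rule bars Category SR with Category CG.

Yes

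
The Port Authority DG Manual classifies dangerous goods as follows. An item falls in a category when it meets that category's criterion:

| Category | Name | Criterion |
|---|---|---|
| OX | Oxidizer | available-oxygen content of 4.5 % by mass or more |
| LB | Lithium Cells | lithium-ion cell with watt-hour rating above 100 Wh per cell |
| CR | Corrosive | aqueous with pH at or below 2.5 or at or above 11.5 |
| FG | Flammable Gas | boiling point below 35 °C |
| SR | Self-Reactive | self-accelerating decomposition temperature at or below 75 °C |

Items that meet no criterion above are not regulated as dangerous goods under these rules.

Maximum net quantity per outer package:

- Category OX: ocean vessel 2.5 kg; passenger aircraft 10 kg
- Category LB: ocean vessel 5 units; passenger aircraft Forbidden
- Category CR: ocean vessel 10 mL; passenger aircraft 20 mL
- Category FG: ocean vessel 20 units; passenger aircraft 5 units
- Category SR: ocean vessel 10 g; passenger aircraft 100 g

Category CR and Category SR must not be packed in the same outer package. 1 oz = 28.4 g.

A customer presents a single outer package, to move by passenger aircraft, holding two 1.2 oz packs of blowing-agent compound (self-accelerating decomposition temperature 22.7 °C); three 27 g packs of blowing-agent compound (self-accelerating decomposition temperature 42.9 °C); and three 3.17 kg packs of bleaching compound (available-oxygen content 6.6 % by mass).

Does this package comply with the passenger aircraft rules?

No

With self-accelerating decomposition temperature 22.7 °C (≤ 75 °C), the blowing-agent compound falls in Category SR.
Blowing-agent compound: self-accelerating decomposition temperature 42.9 °C ≤ 75 °C → Category SR (Self-Reactive).
With available-oxygen content 6.6 % by mass (≥ 4.5 % by mass), the bleaching compound falls in Category OX.
Category OX quantity: three 3.17 kg packs = 9.51 kg.
9.51 kg ≤ 10 kg (passenger aircraft limit, Category OX) — within limit.
Total Category SR: (two 1.2 oz packs = 68.16 g) + (three 27 g packs = 81 g) = 149.16 g.
149.16 g exceeds the passenger aircraft limit of 100 g for Category SR.
The segregation rule (Category CR with Category SR) does not apply to Category OX with Category SR.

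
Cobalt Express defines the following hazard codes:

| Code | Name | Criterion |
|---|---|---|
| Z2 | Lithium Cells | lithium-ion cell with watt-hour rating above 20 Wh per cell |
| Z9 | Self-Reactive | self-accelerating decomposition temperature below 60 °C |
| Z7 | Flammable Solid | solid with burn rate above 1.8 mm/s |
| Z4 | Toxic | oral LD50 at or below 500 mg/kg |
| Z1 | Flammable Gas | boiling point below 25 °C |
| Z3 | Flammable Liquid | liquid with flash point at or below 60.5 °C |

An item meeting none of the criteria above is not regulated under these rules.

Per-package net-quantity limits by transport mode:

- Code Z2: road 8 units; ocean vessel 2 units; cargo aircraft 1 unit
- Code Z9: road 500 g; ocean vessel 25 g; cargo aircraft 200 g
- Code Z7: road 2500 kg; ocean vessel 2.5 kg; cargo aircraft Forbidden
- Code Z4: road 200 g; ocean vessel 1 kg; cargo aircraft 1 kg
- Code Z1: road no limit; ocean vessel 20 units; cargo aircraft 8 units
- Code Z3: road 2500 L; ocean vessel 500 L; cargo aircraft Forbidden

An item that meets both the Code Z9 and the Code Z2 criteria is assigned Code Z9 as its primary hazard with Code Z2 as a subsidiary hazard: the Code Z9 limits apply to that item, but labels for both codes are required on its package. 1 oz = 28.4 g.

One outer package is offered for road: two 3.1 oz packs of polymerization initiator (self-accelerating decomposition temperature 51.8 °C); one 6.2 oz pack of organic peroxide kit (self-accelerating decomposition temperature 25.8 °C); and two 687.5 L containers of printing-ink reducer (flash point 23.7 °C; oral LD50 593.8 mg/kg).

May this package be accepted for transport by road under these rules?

Yes

Polymerization initiator: self-accelerating decomposition temperature 51.8 °C < 60 °C → Code Z9 (Self-Reactive).
With self-accelerating decomposition temperature 25.8 °C (< 60 °C), the organic peroxide kit falls in Code Z9.
The printing-ink reducer has flash point 23.7 °C, which is ≤ 60.5 °C, so it is Code Z3 (Flammable Liquid).
Code Z9 net quantity: (two 3.1 oz packs = 176.08 g) + (one 6.2 oz pack = 176.08 g) = 352.16 g.
352.16 g is within the road limit of 500 g for Code Z9.
Code Z3 quantity: two 687.5 L containers = 1375 L.
1375 L is within the road limit of 2500 L for Code Z3.
Every hazard code is within its road limit and no segregation rule is violated.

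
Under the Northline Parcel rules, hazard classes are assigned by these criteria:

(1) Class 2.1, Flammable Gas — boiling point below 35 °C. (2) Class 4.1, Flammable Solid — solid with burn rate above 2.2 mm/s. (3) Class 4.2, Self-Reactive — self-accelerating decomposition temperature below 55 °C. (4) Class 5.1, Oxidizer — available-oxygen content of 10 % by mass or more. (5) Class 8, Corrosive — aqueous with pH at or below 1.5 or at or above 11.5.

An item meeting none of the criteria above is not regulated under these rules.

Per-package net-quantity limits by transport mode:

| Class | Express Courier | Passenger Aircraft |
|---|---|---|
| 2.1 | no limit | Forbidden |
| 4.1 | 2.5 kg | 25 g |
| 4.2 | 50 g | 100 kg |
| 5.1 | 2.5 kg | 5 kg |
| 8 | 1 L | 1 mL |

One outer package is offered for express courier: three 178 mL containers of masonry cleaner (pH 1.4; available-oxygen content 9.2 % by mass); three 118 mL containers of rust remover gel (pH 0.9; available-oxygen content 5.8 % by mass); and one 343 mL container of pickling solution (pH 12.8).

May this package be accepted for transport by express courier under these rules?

Masonry cleaner: pH 1.4 ≤ 1.5 → Class 8 (Corrosive).
pH 0.9 meets the Class 8 criterion (Corrosive), so the rust remover gel is Class 8.
Pickling solution: pH 12.8 ≥ 11.5 → Class 8 (Corrosive).
Total Class 8: (three 178 mL containers = 534 mL) + (three 118 mL containers = 354 mL) + 343 mL = 1.231 L.
That exceeds the Class 8 express courier limit of 1 L.

No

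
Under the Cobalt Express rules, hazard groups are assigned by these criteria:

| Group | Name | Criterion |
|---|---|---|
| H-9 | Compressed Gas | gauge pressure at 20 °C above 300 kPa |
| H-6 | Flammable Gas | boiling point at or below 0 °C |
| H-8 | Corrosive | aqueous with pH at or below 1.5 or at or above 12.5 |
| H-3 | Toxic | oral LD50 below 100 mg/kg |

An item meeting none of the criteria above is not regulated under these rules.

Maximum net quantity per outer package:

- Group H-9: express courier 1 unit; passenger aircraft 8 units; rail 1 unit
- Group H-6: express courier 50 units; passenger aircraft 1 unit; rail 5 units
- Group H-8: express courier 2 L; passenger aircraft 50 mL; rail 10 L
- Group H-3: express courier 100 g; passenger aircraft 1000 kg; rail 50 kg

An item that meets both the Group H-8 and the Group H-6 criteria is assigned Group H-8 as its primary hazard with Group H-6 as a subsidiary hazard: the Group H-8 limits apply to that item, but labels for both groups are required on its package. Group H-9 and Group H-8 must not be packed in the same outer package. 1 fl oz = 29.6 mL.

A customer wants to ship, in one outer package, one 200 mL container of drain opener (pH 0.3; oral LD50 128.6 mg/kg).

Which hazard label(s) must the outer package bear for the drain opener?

Drain opener: pH 0.3 ≤ 1.5 → Group H-8 (Corrosive).
Only the Group H-8 label is required.

Group H-8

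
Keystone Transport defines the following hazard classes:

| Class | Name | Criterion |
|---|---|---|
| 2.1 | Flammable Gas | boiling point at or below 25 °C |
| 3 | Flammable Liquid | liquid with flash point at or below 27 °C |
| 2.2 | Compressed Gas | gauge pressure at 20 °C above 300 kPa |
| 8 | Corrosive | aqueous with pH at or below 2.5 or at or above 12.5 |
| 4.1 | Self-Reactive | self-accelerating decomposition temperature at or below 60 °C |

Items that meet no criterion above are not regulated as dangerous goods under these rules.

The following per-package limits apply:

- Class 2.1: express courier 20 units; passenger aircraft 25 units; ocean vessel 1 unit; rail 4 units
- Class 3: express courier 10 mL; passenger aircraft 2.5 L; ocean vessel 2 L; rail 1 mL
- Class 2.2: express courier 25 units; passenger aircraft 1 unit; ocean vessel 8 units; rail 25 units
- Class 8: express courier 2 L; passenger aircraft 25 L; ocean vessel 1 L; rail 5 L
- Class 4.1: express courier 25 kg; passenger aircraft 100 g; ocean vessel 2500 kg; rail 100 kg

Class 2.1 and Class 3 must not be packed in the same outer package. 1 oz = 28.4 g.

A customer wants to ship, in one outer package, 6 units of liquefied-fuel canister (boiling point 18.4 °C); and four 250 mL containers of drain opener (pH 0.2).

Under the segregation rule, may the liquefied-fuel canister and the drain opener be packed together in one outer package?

Yes

With boiling point 18.4 °C (≤ 25 °C), the liquefied-fuel canister falls in Class 2.1.
pH 0.2 meets the Class 8 criterion (Corrosive), so the drain opener is Class 8.
No segregation rule bars Class 2.1 with Class 8.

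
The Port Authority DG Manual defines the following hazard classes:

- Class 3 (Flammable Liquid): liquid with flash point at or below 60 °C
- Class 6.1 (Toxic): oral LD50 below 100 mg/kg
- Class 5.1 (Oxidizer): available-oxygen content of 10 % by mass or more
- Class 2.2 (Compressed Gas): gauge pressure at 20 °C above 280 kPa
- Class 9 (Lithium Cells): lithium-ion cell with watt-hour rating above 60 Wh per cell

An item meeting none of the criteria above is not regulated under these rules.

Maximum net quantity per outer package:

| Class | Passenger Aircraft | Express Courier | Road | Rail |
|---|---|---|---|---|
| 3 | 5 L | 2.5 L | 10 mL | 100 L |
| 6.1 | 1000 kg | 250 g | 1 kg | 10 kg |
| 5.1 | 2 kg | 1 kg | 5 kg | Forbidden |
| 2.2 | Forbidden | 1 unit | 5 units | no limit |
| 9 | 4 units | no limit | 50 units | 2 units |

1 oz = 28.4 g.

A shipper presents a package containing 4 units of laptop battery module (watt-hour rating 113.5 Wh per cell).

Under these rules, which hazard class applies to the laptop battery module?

Class 9

Laptop battery module: watt-hour rating 113.5 Wh per cell > 60 Wh per cell → Class 9 (Lithium Cells).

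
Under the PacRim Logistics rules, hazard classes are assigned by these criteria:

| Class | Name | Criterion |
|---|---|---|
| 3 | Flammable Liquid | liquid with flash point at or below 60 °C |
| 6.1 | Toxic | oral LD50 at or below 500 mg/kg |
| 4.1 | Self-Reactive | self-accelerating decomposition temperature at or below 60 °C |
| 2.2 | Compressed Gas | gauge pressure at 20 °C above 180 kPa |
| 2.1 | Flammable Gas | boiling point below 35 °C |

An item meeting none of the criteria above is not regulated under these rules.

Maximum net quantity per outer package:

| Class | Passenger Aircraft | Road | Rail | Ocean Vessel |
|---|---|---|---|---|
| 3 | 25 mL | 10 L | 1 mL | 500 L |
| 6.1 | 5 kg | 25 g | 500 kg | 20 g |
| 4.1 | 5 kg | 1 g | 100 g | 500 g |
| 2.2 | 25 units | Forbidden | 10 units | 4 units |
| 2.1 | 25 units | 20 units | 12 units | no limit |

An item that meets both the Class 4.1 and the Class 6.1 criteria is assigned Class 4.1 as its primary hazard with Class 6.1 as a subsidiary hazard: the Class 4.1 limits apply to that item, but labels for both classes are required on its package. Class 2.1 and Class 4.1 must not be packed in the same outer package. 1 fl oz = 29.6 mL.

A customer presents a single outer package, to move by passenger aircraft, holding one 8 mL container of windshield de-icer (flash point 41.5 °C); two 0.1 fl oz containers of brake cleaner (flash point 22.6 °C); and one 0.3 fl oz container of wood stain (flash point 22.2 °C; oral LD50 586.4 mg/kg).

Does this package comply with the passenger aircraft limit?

With flash point 41.5 °C (≤ 60 °C), the windshield de-icer falls in Class 3.
With flash point 22.6 °C (≤ 60 °C), the brake cleaner falls in Class 3.
With flash point 22.2 °C (≤ 60 °C), the wood stain falls in Class 3.
Class 3 net quantity: 8 mL + (two 0.1 fl oz containers = 5.92 mL) + (one 0.3 fl oz container = 8.88 mL) = 22.8 mL.
22.8 mL is within the passenger aircraft limit of 25 mL for Class 3.

Yes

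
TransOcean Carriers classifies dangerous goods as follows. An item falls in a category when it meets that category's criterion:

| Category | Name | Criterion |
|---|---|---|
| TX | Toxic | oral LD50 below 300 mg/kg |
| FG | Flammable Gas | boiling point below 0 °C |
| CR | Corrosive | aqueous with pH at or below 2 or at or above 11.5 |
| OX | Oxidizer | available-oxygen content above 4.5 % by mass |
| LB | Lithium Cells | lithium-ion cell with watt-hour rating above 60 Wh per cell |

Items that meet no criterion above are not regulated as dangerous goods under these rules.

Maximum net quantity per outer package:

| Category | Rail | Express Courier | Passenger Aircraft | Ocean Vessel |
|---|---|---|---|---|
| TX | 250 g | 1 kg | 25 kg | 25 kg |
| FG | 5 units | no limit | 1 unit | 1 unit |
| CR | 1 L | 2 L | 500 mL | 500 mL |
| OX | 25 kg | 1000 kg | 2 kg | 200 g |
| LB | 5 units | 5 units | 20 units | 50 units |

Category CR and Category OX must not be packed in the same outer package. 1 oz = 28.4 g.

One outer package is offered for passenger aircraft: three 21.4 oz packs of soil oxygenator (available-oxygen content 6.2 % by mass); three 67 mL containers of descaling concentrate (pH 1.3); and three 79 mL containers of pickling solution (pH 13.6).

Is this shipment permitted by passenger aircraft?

With available-oxygen content 6.2 % by mass (> 4.5 % by mass), the soil oxygenator falls in Category OX.
pH 1.3 meets the Category CR criterion (Corrosive), so the descaling concentrate is Category CR.
Pickling solution: pH 13.6 ≥ 11.5 → Category CR (Corrosive).
Total Category CR: (three 67 mL containers = 201 mL) + (three 79 mL containers = 237 mL) = 438 mL.
438 mL is within the passenger aircraft limit of 500 mL for Category CR.
Category OX quantity: three 21.4 oz packs = 1823.28 g.
1823.28 g is within the passenger aircraft limit of 2 kg for Category OX.
Category CR and Category OX may not share an outer package.

No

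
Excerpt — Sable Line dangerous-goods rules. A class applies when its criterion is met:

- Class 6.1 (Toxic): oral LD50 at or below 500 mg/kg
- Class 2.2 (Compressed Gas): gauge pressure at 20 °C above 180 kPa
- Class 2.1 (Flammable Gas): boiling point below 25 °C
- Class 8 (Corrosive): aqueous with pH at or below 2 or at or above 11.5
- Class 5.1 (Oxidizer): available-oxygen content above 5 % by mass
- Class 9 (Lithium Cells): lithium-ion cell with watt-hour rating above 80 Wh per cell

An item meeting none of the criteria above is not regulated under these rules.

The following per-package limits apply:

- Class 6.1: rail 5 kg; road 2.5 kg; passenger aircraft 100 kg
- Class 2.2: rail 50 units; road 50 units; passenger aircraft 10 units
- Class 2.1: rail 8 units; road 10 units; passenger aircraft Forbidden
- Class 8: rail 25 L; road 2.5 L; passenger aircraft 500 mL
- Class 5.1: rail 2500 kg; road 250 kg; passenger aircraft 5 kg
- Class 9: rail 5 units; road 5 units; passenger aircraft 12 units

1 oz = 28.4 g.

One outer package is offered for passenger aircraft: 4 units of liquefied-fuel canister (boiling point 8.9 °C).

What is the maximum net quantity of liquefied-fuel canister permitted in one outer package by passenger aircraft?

Forbidden

The liquefied-fuel canister has boiling point 8.9 °C, which is < 25 °C, so it is Class 2.1 (Flammable Gas).
The passenger aircraft limit for Class 2.1 is Forbidden.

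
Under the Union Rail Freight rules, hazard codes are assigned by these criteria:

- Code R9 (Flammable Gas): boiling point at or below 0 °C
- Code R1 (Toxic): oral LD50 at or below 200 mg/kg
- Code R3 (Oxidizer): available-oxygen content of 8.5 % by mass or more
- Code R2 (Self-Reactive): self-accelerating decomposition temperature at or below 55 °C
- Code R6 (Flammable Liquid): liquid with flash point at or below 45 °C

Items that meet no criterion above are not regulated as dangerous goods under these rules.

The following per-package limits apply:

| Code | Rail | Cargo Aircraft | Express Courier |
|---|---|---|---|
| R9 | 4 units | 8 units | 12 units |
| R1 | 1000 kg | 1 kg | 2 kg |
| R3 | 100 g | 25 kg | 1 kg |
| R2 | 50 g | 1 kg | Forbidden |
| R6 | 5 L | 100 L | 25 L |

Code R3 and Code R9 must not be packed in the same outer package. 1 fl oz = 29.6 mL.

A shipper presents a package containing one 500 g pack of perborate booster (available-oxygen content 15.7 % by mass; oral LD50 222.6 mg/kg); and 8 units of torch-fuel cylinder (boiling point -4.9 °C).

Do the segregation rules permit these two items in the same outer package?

Available-oxygen content 15.7 % by mass meets the Code R3 criterion (Oxidizer), so the perborate booster is Code R3.
Torch-fuel cylinder: boiling point -4.9 °C ≤ 0 °C → Code R9 (Flammable Gas).
Code R3 and Code R9 may not share an outer package.

No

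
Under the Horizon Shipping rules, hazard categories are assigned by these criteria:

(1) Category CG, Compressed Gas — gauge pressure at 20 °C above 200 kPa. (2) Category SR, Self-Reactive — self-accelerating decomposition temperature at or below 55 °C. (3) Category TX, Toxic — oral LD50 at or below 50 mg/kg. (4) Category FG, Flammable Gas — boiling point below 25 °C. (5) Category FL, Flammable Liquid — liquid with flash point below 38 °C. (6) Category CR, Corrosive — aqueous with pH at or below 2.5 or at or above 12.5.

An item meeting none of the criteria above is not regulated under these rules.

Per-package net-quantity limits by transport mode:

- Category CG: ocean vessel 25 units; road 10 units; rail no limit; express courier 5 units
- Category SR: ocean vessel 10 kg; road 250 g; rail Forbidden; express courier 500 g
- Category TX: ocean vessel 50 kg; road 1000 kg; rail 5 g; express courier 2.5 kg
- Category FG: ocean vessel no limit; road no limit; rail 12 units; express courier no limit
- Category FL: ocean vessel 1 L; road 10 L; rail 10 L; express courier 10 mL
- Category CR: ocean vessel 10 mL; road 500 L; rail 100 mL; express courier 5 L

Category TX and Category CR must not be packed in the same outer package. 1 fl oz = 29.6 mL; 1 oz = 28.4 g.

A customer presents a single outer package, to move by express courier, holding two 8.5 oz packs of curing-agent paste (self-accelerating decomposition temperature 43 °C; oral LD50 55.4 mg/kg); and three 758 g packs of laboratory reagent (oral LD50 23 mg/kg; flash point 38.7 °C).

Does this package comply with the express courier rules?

Yes

The curing-agent paste has self-accelerating decomposition temperature 43 °C, which is ≤ 55 °C, so it is Category SR (Self-Reactive).
With oral LD50 23 mg/kg (≤ 50 mg/kg), the laboratory reagent falls in Category TX.
Category TX quantity: three 758 g packs = 2.274 kg.
2.274 kg ≤ 2.5 kg (express courier limit, Category TX) — within limit.
Category SR quantity: two 8.5 oz packs = 482.8 g.
That is within the Category SR express courier limit of 500 g.
The segregation rule (Category TX with Category CR) does not apply to Category TX with Category SR.
Every hazard category is within its express courier limit and no segregation rule is violated.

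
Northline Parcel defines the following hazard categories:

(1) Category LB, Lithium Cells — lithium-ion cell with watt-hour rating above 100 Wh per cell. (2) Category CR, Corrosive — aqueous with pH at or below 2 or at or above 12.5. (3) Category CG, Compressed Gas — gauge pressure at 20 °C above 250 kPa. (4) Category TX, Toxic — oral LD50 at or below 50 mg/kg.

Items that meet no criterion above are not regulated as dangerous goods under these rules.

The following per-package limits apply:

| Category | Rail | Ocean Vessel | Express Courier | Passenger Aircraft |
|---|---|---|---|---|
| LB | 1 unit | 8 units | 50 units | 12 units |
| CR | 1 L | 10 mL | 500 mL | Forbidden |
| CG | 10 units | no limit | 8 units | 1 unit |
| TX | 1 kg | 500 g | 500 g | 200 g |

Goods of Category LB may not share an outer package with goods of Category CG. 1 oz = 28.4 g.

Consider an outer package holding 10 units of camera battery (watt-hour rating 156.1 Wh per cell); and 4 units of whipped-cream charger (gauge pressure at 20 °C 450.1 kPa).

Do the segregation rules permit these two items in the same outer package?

The camera battery has watt-hour rating 156.1 Wh per cell, which is > 100 Wh per cell, so it is Category LB (Lithium Cells).
Gauge pressure at 20 °C 450.1 kPa meets the Category CG criterion (Compressed Gas), so the whipped-cream charger is Category CG.
Category LB and Category CG may not share an outer package.

No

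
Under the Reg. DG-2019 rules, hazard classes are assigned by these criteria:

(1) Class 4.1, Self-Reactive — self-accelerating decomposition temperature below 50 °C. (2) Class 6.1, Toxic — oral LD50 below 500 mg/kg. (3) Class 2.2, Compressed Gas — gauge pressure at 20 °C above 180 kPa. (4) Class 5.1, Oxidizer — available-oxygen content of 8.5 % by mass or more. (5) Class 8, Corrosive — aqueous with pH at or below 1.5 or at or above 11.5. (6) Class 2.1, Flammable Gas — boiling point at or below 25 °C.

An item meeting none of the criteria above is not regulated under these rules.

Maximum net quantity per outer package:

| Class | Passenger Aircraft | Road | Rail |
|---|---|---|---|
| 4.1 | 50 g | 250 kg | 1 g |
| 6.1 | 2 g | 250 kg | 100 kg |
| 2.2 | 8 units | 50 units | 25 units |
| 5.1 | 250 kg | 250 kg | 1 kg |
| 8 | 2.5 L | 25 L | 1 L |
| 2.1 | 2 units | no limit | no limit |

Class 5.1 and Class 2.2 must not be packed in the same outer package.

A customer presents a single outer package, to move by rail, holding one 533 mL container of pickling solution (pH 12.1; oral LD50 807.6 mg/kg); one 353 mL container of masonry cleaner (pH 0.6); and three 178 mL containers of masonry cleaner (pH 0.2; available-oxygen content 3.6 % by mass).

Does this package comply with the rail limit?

Pickling solution: pH 12.1 ≥ 11.5 → Class 8 (Corrosive).
The masonry cleaner has pH 0.6, which is ≤ 1.5, so it is Class 8 (Corrosive).
With pH 0.2 (≤ 1.5), the masonry cleaner falls in Class 8.
Class 8 net quantity: 533 mL + 353 mL + (three 178 mL containers = 534 mL) = 1.42 L.
1.42 L exceeds the rail limit of 1 L for Class 8.

No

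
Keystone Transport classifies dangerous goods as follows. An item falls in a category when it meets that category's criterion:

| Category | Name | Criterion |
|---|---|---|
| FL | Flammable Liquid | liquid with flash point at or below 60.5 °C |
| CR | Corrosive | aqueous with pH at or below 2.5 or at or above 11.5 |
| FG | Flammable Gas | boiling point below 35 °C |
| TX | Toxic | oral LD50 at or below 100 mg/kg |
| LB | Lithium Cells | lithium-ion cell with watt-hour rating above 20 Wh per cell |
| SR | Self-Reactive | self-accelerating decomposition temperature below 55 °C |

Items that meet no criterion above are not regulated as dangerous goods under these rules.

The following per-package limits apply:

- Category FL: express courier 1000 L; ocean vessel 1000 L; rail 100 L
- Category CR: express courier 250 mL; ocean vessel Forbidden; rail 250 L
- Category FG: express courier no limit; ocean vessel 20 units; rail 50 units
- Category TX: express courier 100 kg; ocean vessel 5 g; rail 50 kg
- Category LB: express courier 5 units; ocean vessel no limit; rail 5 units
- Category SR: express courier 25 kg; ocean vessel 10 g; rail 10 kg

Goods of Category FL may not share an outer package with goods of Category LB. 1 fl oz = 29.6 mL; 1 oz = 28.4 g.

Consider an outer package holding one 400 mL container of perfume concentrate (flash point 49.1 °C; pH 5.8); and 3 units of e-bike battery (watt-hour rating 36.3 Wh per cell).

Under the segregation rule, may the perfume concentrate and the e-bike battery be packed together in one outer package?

No

With flash point 49.1 °C (≤ 60.5 °C), the perfume concentrate falls in Category FL.
E-bike battery: watt-hour rating 36.3 Wh per cell > 20 Wh per cell → Category LB (Lithium Cells).
Category FL and Category LB may not share an outer package.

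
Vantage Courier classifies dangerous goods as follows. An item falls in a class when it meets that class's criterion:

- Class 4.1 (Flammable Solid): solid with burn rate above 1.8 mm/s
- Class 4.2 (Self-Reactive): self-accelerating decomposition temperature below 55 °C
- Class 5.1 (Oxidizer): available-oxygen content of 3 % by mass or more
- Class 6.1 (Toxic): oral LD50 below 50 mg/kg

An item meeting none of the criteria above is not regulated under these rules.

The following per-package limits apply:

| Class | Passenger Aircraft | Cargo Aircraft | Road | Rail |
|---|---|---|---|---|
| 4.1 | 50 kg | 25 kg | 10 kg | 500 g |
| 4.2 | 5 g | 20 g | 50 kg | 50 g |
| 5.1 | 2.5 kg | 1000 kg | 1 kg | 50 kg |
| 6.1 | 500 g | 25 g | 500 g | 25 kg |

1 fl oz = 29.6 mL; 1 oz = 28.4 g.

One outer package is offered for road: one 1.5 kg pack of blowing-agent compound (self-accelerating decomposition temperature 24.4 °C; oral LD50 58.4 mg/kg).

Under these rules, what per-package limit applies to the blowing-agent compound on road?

50 kg

Blowing-agent compound: self-accelerating decomposition temperature 24.4 °C < 55 °C → Class 4.2 (Self-Reactive).
The road limit for Class 4.2 is 50 kg.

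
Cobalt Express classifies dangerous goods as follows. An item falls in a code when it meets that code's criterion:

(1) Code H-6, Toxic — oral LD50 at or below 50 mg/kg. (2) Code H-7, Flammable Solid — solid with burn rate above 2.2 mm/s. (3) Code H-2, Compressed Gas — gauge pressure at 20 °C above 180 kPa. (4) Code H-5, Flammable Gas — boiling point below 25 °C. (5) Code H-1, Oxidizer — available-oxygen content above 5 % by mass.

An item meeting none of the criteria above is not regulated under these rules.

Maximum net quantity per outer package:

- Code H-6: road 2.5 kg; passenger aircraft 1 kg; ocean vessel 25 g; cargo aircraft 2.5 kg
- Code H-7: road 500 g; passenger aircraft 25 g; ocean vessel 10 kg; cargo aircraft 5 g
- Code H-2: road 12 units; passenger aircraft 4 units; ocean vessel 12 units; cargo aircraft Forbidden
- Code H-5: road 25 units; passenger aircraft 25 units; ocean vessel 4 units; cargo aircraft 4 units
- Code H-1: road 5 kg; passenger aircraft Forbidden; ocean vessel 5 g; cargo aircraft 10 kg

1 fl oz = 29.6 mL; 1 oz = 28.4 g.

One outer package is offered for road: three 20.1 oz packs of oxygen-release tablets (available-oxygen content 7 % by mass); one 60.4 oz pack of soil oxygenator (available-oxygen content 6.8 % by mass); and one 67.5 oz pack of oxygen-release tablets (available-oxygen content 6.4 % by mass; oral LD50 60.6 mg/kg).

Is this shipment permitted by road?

No

Oxygen-release tablets: available-oxygen content 7 % by mass > 5 % by mass → Code H-1 (Oxidizer).
Available-oxygen content 6.8 % by mass meets the Code H-1 criterion (Oxidizer), so the soil oxygenator is Code H-1.
The oxygen-release tablets have available-oxygen content 6.4 % by mass, which is > 5 % by mass, so they are Code H-1 (Oxidizer).
Code H-1 net quantity: (three 20.1 oz packs = 1712.52 g) + (one 60.4 oz pack = 1715.36 g) + (one 67.5 oz pack = 1.917 kg) = 5344.88 g.
5344.88 g exceeds the road limit of 5 kg for Code H-1.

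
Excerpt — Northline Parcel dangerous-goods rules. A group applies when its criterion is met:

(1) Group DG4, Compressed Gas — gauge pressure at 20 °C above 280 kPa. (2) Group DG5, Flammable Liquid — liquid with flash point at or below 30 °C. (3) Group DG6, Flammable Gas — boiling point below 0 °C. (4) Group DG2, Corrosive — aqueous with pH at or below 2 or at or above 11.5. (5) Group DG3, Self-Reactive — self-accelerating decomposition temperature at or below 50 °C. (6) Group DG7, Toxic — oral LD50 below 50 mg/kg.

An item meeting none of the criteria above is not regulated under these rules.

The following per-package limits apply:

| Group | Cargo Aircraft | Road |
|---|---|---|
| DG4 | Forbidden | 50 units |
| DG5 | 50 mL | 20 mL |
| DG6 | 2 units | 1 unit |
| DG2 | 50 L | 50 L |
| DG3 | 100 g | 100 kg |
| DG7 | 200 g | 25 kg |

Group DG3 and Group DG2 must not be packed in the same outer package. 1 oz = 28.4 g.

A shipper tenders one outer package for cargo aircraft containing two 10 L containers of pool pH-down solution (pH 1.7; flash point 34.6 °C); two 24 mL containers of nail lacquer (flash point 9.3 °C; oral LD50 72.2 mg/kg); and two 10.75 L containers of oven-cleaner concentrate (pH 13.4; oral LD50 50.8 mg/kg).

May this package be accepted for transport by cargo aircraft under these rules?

The pool pH-down solution has pH 1.7, which is ≤ 2, so it is Group DG2 (Corrosive).
Nail lacquer: flash point 9.3 °C ≤ 30 °C → Group DG5 (Flammable Liquid).
The oven-cleaner concentrate has pH 13.4, which is ≥ 11.5, so it is Group DG2 (Corrosive).
Total Group DG2: (two 10 L containers = 20 L) + (two 10.75 L containers = 21.5 L) = 41.5 L.
That is within the Group DG2 cargo aircraft limit of 50 L.
Group DG5 quantity: two 24 mL containers = 48 mL.
That is within the Group DG5 cargo aircraft limit of 50 mL.
The segregation rule (Group DG3 with Group DG2) does not apply to Group DG2 with Group DG5.
Every hazard group is within its cargo aircraft limit and no segregation rule is violated.

Yes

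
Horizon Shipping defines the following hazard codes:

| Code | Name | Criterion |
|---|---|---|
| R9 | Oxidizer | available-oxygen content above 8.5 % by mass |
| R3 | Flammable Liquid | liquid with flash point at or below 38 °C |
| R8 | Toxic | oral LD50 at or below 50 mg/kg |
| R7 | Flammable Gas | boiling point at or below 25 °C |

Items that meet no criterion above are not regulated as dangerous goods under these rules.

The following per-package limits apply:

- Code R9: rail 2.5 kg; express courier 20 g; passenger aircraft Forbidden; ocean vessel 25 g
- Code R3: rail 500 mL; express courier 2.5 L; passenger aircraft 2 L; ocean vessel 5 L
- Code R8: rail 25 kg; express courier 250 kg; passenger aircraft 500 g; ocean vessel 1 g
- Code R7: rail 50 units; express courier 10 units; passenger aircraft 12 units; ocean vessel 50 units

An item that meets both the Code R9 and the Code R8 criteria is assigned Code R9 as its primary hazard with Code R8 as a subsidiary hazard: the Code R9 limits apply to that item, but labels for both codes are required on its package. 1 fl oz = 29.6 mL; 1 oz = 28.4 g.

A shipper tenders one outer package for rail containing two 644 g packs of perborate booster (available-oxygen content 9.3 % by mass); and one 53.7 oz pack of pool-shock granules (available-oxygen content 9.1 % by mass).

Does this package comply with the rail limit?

Available-oxygen content 9.3 % by mass meets the Code R9 criterion (Oxidizer), so the perborate booster is Code R9.
Pool-shock granules: available-oxygen content 9.1 % by mass > 8.5 % by mass → Code R9 (Oxidizer).
Total Code R9: (two 644 g packs = 1.288 kg) + (one 53.7 oz pack = 1525.08 g) = 2813.08 g.
2813.08 g > 2.5 kg (rail limit, Code R9) — over the limit.

No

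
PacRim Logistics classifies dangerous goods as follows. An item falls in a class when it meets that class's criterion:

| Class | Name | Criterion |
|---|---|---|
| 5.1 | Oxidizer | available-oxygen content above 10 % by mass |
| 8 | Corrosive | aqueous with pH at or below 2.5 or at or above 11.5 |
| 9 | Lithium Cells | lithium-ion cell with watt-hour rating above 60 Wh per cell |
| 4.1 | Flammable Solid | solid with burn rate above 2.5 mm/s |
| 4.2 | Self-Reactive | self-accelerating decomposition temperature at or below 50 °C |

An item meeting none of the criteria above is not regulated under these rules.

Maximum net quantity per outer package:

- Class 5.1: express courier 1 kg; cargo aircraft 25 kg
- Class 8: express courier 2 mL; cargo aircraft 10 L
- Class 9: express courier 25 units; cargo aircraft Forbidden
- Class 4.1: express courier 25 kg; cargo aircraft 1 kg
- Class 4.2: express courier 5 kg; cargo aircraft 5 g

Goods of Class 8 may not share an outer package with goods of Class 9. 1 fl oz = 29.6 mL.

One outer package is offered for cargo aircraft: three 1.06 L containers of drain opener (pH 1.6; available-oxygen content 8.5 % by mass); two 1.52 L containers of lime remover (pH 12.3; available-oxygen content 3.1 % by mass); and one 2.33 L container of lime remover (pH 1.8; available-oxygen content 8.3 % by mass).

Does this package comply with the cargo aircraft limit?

Yes

Drain opener: pH 1.6 ≤ 2.5 → Class 8 (Corrosive).
pH 12.3 meets the Class 8 criterion (Corrosive), so the lime remover is Class 8.
Lime remover: pH 1.8 ≤ 2.5 → Class 8 (Corrosive).
Class 8 net quantity: (three 1.06 L containers = 3.18 L) + (two 1.52 L containers = 3.04 L) + 2.33 L = 8.55 L.
8.55 L ≤ 10 L (cargo aircraft limit, Class 8) — within limit.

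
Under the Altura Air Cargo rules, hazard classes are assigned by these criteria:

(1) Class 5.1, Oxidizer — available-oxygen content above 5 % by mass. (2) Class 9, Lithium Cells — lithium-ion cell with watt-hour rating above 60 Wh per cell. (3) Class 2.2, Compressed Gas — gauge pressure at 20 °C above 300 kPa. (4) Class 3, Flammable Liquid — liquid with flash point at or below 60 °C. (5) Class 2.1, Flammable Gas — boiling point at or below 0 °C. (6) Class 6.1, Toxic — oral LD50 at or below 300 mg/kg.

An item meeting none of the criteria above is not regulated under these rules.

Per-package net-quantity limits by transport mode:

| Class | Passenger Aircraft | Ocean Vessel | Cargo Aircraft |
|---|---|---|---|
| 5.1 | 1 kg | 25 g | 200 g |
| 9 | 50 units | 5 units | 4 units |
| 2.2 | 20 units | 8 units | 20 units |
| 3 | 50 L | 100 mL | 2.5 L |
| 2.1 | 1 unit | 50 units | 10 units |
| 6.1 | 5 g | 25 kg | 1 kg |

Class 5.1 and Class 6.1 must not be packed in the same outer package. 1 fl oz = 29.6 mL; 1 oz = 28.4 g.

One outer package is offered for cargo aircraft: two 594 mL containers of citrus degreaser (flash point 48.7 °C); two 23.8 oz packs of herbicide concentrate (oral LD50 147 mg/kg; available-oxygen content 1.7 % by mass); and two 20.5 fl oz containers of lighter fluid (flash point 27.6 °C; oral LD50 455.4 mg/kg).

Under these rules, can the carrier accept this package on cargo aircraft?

No

Citrus degreaser: flash point 48.7 °C ≤ 60 °C → Class 3 (Flammable Liquid).
Herbicide concentrate: oral LD50 147 mg/kg ≤ 300 mg/kg → Class 6.1 (Toxic).
Lighter fluid: flash point 27.6 °C ≤ 60 °C → Class 3 (Flammable Liquid).
Class 6.1 quantity: two 23.8 oz packs = 1351.84 g.
1351.84 g > 1 kg (cargo aircraft limit, Class 6.1) — over the limit.
Class 3 net quantity: (two 594 mL containers = 1.188 L) + (two 20.5 fl oz containers = 1213.6 mL) = 2401.6 mL.
2401.6 mL ≤ 2.5 L (cargo aircraft limit, Class 3) — within limit.
The segregation rule (Class 5.1 with Class 6.1) does not apply to Class 6.1 with Class 3.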